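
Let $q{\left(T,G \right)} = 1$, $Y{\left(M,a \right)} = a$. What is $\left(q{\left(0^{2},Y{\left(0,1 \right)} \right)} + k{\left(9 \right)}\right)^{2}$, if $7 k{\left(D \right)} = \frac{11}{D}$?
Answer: $\frac{5476}{3969} \approx 1.3797$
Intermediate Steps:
$k{\left(D \right)} = \frac{11}{7 D}$ ($k{\left(D \right)} = \frac{11 \frac{1}{D}}{7} = \frac{11}{7 D}$)
$\left(q{\left(0^{2},Y{\left(0,1 \right)} \right)} + k{\left(9 \right)}\right)^{2} = \left(1 + \frac{11}{7 \cdot 9}\right)^{2} = \left(1 + \frac{11}{7} \cdot \frac{1}{9}\right)^{2} = \left(1 + \frac{11}{63}\right)^{2} = \left(\frac{74}{63}\right)^{2} = \frac{5476}{3969}$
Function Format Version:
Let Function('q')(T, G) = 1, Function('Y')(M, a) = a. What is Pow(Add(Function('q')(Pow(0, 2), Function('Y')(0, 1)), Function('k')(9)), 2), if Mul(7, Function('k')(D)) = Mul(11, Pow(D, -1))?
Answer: Rational(5476, 3969) ≈ 1.3797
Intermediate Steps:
Function('k')(D) = Mul(Rational(11, 7), Pow(D, -1)) (Function('k')(D) = Mul(Rational(1, 7), Mul(11, Pow(D, -1))) = Mul(Rational(11, 7), Pow(D, -1)))
Pow(Add(Function('q')(Pow(0, 2), Function('Y')(0, 1)), Function('k')(9)), 2) = Pow(Add(1, Mul(Rational(11, 7), Pow(9, -1))), 2) = Pow(Add(1, Mul(Rational(11, 7), Rational(1, 9))), 2) = Pow(Add(1, Rational(11, 63)), 2) = Pow(Rational(74, 63), 2) = Rational(5476, 3969)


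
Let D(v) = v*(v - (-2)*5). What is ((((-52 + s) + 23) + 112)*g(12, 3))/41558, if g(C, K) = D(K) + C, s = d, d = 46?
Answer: 6579/41558 ≈ 0.15831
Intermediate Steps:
s = 46
D(v) = v*(10 + v) (D(v) = v*(v - 2*(-5)) = v*(v + 10) = v*(10 + v))
g(C, K) = C + K*(10 + K) (g(C, K) = K*(10 + K) + C = C + K*(10 + K))
((((-52 + s) + 23) + 112)*g(12, 3))/41558 = ((((-52 + 46) + 23) + 112)*(12 + 3*(10 + 3)))/41558 = (((-6 + 23) + 112)*(12 + 3*13))*(1/41558) = ((17 + 112)*(12 + 39))*(1/41558) = (129*51)*(1/41558) = 6579*(1/41558) = 6579/41558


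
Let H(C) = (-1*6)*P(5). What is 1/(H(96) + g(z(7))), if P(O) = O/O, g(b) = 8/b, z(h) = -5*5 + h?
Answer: -9/58 ≈ -0.15517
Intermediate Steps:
z(h) = -25 + h
P(O) = 1
H(C) = -6 (H(C) = -1*6*1 = -6*1 = -6)
1/(H(96) + g(z(7))) = 1/(-6 + 8/(-25 + 7)) = 1/(-6 + 8/(-18)) = 1/(-6 + 8*(-1/18)) = 1/(-6 - 4/9) = 1/(-58/9) = -9/58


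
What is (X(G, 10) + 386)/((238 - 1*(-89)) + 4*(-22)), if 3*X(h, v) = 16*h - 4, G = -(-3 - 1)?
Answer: 406/239 ≈ 1.6987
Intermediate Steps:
G = 4 (G = -1*(-4) = 4)
X(h, v) = -4/3 + 16*h/3 (X(h, v) = (16*h - 4)/3 = (-4 + 16*h)/3 = -4/3 + 16*h/3)
(X(G, 10) + 386)/((238 - 1*(-89)) + 4*(-22)) = ((-4/3 + (16/3)*4) + 386)/((238 - 1*(-89)) + 4*(-22)) = ((-4/3 + 64/3) + 386)/((238 + 89) - 88) = (20 + 386)/(327 - 88) = 406/239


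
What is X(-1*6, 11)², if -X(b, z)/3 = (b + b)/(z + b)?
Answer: 1296/25 ≈ 51.840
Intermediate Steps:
X(b, z) = -6*b/(b + z) (X(b, z) = -3*(b + b)/(z + b) = -3*2*b/(b + z) = -6*b/(b + z))
X(-1*6, 11)² = (-6*(-1*6)/(-1*6 + 11))² = (-6*(-6)/(-6 + 11))² = (-6*(-6)/5)² = (-6*(-6)*⅕)² = (36/5)² = 1296/25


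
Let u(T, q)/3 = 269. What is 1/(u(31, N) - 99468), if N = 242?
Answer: -1/98661 ≈ -1.0136e-5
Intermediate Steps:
u(T, q) = 807 (u(T, q) = 3*269 = 807)
1/(u(31, N) - 99468) = 1/(807 - 99468) = 1/(-98661) = -1/98661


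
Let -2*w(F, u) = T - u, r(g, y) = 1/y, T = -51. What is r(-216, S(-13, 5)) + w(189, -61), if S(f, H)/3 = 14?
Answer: -209/42 ≈ -4.9762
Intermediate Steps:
S(f, H) = 42 (S(f, H) = 3*14 = 42)
w(F, u) = 51/2 + u/2 (w(F, u) = -(-51 - u)/2 = 51/2 + u/2)
r(-216, S(-13, 5)) + w(189, -61) = 1/42 + (51/2 + (½)*(-61)) = 1/42 + (51/2 - 61/2) = 1/42 - 5 = -209/42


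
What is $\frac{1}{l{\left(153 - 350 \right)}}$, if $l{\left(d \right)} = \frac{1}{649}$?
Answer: $649$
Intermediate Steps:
$l{\left(d \right)} = \frac{1}{649}$
$\frac{1}{l{\left(153 - 350 \right)}} = \frac{1}{\frac{1}{649}} = 649$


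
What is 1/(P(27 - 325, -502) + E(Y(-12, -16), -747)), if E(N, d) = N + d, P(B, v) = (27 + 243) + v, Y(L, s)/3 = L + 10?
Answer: -1/985 ≈ -0.0010152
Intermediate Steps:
Y(L, s) = 30 + 3*L (Y(L, s) = 3*(L + 10) = 3*(10 + L) = 30 + 3*L)
P(B, v) = 270 + v
1/(P(27 - 325, -502) + E(Y(-12, -16), -747)) = 1/((270 - 502) + ((30 + 3*(-12)) - 747)) = 1/(-232 + ((30 - 36) - 747)) = 1/(-232 + (-6 - 747)) = 1/(-232 - 753) = 1/(-985) = -1/985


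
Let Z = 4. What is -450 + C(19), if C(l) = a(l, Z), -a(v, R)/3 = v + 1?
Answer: -510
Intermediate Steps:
a(v, R) = -3 - 3*v (a(v, R) = -3*(v + 1) = -3*(1 + v) = -3 - 3*v)
C(l) = -3 - 3*l
-450 + C(19) = -450 + (-3 - 3*19) = -450 + (-3 - 57) = -450 - 60 = -510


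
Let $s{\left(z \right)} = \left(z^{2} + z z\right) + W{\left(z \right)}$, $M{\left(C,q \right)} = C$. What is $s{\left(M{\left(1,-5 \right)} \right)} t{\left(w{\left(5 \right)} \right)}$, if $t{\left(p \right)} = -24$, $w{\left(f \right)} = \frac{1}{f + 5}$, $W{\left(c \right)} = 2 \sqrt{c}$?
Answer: $-96$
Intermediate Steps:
$w{\left(f \right)} = \frac{1}{5 + f}$
$s{\left(z \right)} = 2 \sqrt{z} + 2 z^{2}$ ($s{\left(z \right)} = \left(z^{2} + z z\right) + 2 \sqrt{z} = \left(z^{2} + z^{2}\right) + 2 \sqrt{z} = 2 z^{2} + 2 \sqrt{z} = 2 \sqrt{z} + 2 z^{2}$)
$s{\left(M{\left(1,-5 \right)} \right)} t{\left(w{\left(5 \right)} \right)} = \left(2 \sqrt{1} + 2 \cdot 1^{2}\right) \left(-24\right) = \left(2 \cdot 1 + 2 \cdot 1\right) \left(-24\right) = \left(2 + 2\right) \left(-24\right) = 4 \left(-24\right) = -96$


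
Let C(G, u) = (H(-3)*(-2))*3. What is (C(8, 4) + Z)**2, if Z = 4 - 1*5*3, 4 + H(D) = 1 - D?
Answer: 121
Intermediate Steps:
H(D) = -3 - D (H(D) = -4 + (1 - D) = -3 - D)
C(G, u) = 0 (C(G, u) = ((-3 - 1*(-3))*(-2))*3 = ((-3 + 3)*(-2))*3 = (0*(-2))*3 = 0*3 = 0)
Z = -11 (Z = 4 - 5*3 = 4 - 15 = -11)
(C(8, 4) + Z)**2 = (0 - 11)**2 = (-11)**2 = 121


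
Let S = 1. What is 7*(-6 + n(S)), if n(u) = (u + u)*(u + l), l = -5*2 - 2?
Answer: -196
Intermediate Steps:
l = -12 (l = -10 - 2 = -12)
n(u) = 2*u*(-12 + u) (n(u) = (u + u)*(u - 12) = (2*u)*(-12 + u) = 2*u*(-12 + u))
7*(-6 + n(S)) = 7*(-6 + 2*1*(-12 + 1)) = 7*(-6 + 2*1*(-11)) = 7*(-6 - 22) = 7*(-28) = -196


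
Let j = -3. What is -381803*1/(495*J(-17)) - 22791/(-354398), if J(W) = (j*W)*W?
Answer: 775889407/813343410 ≈ 0.95395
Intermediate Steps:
J(W) = -3*W² (J(W) = (-3*W)*W = -3*W²)
-381803*1/(495*J(-17)) - 22791/(-354398) = -381803/(-3*(-17)²*495) - 22791/(-354398) = -381803/(-3*289*495) - 22791*(-1/354398) = -381803/((-867*495)) + 22791/354398 = -381803/(-429165) + 22791/354398 = -381803*(-1/429165) + 22791/354398 = 22459/25245 + 22791/354398 = 775889407/813343410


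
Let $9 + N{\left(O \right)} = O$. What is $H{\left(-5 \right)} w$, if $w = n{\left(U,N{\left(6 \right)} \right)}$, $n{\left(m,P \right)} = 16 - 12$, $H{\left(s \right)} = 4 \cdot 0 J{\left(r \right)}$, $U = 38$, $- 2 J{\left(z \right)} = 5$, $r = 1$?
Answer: $0$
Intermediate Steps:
$N{\left(O \right)} = -9 + O$
$J{\left(z \right)} = - \frac{5}{2}$ ($J{\left(z \right)} = \left(- \frac{1}{2}\right) 5 = - \frac{5}{2}$)
$H{\left(s \right)} = 0$ ($H{\left(s \right)} = 4 \cdot 0 \left(- \frac{5}{2}\right) = 0 \left(- \frac{5}{2}\right) = 0$)
$n{\left(m,P \right)} = 4$ ($n{\left(m,P \right)} = 16 - 12 = 4$)
$w = 4$
$H{\left(-5 \right)} w = 0 \cdot 4 = 0$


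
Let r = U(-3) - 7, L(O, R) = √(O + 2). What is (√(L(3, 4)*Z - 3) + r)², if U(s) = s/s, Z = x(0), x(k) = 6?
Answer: (6 - √3*√(-1 + 2*√5))² ≈ 7.6871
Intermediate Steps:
Z = 6
U(s) = 1
L(O, R) = √(2 + O)
r = -6 (r = 1 - 7 = -6)
(√(L(3, 4)*Z - 3) + r)² = (√(√(2 + 3)*6 - 3) - 6)² = (√(√5*6 - 3) - 6)² = (√(6*√5 - 3) - 6)² = (√(-3 + 6*√5) - 6)² = (-6 + √(-3 + 6*√5))²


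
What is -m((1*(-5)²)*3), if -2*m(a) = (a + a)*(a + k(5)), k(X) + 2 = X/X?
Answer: 5550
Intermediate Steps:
k(X) = -1 (k(X) = -2 + X/X = -2 + 1 = -1)
m(a) = -a*(-1 + a) (m(a) = -(a + a)*(a - 1)/2 = -2*a*(-1 + a)/2 = -a*(-1 + a))
-m((1*(-5)²)*3) = -(1*(-5)²)*3*(1 - 1*(-5)²*3) = -(1*25)*3*(1 - 1*25*3) = -25*3*(1 - 25*3) = -75*(1 - 1*75) = -75*(1 - 75) = -75*(-74) = -1*(-5550) = 5550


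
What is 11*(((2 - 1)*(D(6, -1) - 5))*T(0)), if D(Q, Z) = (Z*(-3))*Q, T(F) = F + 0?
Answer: 0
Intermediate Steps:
T(F) = F
D(Q, Z) = -3*Q*Z (D(Q, Z) = (-3*Z)*Q = -3*Q*Z)
11*(((2 - 1)*(D(6, -1) - 5))*T(0)) = 11*(((2 - 1)*(-3*6*(-1) - 5))*0) = 11*((1*(18 - 5))*0) = 11*((1*13)*0) = 11*(13*0) = 11*0 = 0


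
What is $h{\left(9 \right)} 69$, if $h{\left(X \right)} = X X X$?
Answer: $50301$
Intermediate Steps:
$h{\left(X \right)} = X^{3}$ ($h{\left(X \right)} = X^{2} X = X^{3}$)
$h{\left(9 \right)} 69 = 9^{3} \cdot 69 = 729 \cdot 69 = 50301$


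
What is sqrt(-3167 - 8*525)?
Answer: I*sqrt(7367) ≈ 85.831*I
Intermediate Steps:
sqrt(-3167 - 8*525) = sqrt(-3167 - 4200) = sqrt(-7367) = I*sqrt(7367)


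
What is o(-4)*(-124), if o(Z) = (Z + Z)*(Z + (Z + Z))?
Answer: -11904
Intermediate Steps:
o(Z) = 6*Z**2 (o(Z) = (2*Z)*(Z + 2*Z) = (2*Z)*(3*Z) = 6*Z**2)
o(-4)*(-124) = (6*(-4)**2)*(-124) = (6*16)*(-124) = 96*(-124) = -11904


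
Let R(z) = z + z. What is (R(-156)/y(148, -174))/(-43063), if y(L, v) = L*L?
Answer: 39/117906494 ≈ 3.3077e-7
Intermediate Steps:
y(L, v) = L²
R(z) = 2*z
(R(-156)/y(148, -174))/(-43063) = ((2*(-156))/(148²))/(-43063) = -312/21904*(-1/43063) = -312*1/21904*(-1/43063) = -39/2738*(-1/43063) = 39/117906494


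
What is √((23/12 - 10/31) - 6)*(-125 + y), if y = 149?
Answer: 4*I*√152427/31 ≈ 50.377*I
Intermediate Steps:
√((23/12 - 10/31) - 6)*(-125 + y) = √((23/12 - 10/31) - 6)*(-125 + 149) = √((23*(1/12) - 10*1/31) - 6)*24 = √((23/12 - 10/31) - 6)*24 = √(593/372 - 6)*24 = √(-1639/372)*24 = (I*√152427/186)*24 = 4*I*√152427/31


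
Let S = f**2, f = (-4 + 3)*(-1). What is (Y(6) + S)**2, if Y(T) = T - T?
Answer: 1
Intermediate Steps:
Y(T) = 0
f = 1 (f = -1*(-1) = 1)
S = 1 (S = 1**2 = 1)
(Y(6) + S)**2 = (0 + 1)**2 = 1**2 = 1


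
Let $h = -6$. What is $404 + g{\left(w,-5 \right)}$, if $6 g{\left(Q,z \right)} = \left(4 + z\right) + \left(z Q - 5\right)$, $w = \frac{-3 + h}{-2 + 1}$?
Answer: $\frac{791}{2} \approx 395.5$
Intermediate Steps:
$w = 9$ ($w = \frac{-3 - 6}{-2 + 1} = - \frac{9}{-1} = \left(-9\right) \left(-1\right) = 9$)
$g{\left(Q,z \right)} = - \frac{1}{6} + \frac{z}{6} + \frac{Q z}{6}$ ($g{\left(Q,z \right)} = \frac{\left(4 + z\right) + \left(z Q - 5\right)}{6} = \frac{\left(4 + z\right) + \left(Q z - 5\right)}{6} = \frac{\left(4 + z\right) + \left(-5 + Q z\right)}{6} = \frac{-1 + z + Q z}{6} = - \frac{1}{6} + \frac{z}{6} + \frac{Q z}{6}$)
$404 + g{\left(w,-5 \right)} = 404 + \left(- \frac{1}{6} + \frac{1}{6} \left(-5\right) + \frac{1}{6} \cdot 9 \left(-5\right)\right) = 404 - \frac{17}{2} = \frac{791}{2}$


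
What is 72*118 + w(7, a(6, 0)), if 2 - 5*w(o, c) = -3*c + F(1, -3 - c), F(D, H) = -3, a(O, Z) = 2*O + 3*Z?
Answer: 42521/5 ≈ 8504.2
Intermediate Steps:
w(o, c) = 1 + 3*c/5 (w(o, c) = 2/5 - (-3*c - 3)/5 = 2/5 - (-3 - 3*c)/5 = 2/5 + (3/5 + 3*c/5) = 1 + 3*c/5)
72*118 + w(7, a(6, 0)) = 72*118 + (1 + 3*(2*6 + 3*0)/5) = 8496 + (1 + 3*(12 + 0)/5) = 8496 + (1 + (3/5)*12) = 8496 + (1 + 36/5) = 8496 + 41/5 = 42521/5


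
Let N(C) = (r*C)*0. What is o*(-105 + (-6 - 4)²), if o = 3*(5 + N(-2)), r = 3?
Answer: -75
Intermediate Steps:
N(C) = 0 (N(C) = (3*C)*0 = 0)
o = 15 (o = 3*(5 + 0) = 3*5 = 15)
o*(-105 + (-6 - 4)²) = 15*(-105 + (-6 - 4)²) = 15*(-105 + (-10)²) = 15*(-105 + 100) = 15*(-5) = -75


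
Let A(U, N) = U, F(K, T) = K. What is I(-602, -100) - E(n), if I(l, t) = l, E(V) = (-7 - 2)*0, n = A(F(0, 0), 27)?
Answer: -602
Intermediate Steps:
n = 0
E(V) = 0 (E(V) = -9*0 = 0)
I(-602, -100) - E(n) = -602 - 1*0 = -602 + 0 = -602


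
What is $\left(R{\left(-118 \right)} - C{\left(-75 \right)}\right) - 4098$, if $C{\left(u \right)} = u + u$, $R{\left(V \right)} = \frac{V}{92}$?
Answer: $- \frac{181667}{46} \approx -3949.3$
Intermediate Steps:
$R{\left(V \right)} = \frac{V}{92}$ ($R{\left(V \right)} = V \frac{1}{92} = \frac{V}{92}$)
$C{\left(u \right)} = 2 u$
$\left(R{\left(-118 \right)} - C{\left(-75 \right)}\right) - 4098 = \left(\frac{1}{92} \left(-118\right) - 2 \left(-75\right)\right) - 4098 = \left(- \frac{59}{46} - -150\right) - 4098 = \left(- \frac{59}{46} + 150\right) - 4098 = \frac{6841}{46} - 4098 = - \frac{181667}{46}$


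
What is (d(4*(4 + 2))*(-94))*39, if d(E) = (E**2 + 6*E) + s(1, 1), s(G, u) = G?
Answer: -2643186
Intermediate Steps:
d(E) = 1 + E**2 + 6*E (d(E) = (E**2 + 6*E) + 1 = 1 + E**2 + 6*E)
(d(4*(4 + 2))*(-94))*39 = ((1 + (4*(4 + 2))**2 + 6*(4*(4 + 2)))*(-94))*39 = ((1 + (4*6)**2 + 6*(4*6))*(-94))*39 = ((1 + 24**2 + 6*24)*(-94))*39 = ((1 + 576 + 144)*(-94))*39 = (721*(-94))*39 = -67774*39 = -2643186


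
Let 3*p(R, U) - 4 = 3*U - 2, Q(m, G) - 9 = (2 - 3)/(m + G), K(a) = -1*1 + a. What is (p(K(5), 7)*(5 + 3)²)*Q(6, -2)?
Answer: 12880/3 ≈ 4293.3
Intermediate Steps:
K(a) = -1 + a
Q(m, G) = 9 - 1/(G + m) (Q(m, G) = 9 + (2 - 3)/(m + G) = 9 - 1/(G + m))
p(R, U) = ⅔ + U (p(R, U) = 4/3 + (3*U - 2)/3 = 4/3 + (-2 + 3*U)/3 = 4/3 + (-⅔ + U) = ⅔ + U)
(p(K(5), 7)*(5 + 3)²)*Q(6, -2) = ((⅔ + 7)*(5 + 3)²)*((-1 + 9*(-2) + 9*6)/(-2 + 6)) = ((23/3)*8²)*((-1 - 18 + 54)/4) = ((23/3)*64)*((¼)*35) = (1472/3)*(35/4) = 12880/3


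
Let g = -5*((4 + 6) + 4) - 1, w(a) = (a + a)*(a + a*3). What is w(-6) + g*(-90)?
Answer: 6678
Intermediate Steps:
w(a) = 8*a**2 (w(a) = (2*a)*(a + 3*a) = (2*a)*(4*a) = 8*a**2)
g = -71 (g = -5*(10 + 4) - 1 = -5*14 - 1 = -70 - 1 = -71)
w(-6) + g*(-90) = 8*(-6)**2 - 71*(-90) = 8*36 + 6390 = 288 + 6390 = 6678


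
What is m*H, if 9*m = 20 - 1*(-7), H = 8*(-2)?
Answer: -48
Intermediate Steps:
H = -16
m = 3 (m = (20 - 1*(-7))/9 = (20 + 7)/9 = (⅑)*27 = 3)
m*H = 3*(-16) = -48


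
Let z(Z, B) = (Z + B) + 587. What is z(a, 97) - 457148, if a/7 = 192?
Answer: -455120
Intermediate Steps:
a = 1344 (a = 7*192 = 1344)
z(Z, B) = 587 + B + Z (z(Z, B) = (B + Z) + 587 = 587 + B + Z)
z(a, 97) - 457148 = (587 + 97 + 1344) - 457148 = 2028 - 457148 = -455120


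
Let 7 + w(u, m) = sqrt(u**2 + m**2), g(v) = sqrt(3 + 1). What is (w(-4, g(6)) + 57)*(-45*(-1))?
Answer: 2250 + 90*sqrt(5) ≈ 2451.2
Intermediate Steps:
g(v) = 2 (g(v) = sqrt(4) = 2)
w(u, m) = -7 + sqrt(m**2 + u**2) (w(u, m) = -7 + sqrt(u**2 + m**2) = -7 + sqrt(m**2 + u**2))
(w(-4, g(6)) + 57)*(-45*(-1)) = ((-7 + sqrt(2**2 + (-4)**2)) + 57)*(-45*(-1)) = ((-7 + sqrt(4 + 16)) + 57)*45 = ((-7 + sqrt(20)) + 57)*45 = ((-7 + 2*sqrt(5)) + 57)*45 = (50 + 2*sqrt(5))*45 = 2250 + 90*sqrt(5)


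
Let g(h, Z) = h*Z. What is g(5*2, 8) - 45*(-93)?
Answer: 4265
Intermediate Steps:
g(h, Z) = Z*h
g(5*2, 8) - 45*(-93) = 8*(5*2) - 45*(-93) = 8*10 + 4185 = 80 + 4185 = 4265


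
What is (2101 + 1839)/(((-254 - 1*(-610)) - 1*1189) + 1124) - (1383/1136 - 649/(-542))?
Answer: 996615965/89586096 ≈ 11.125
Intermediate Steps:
(2101 + 1839)/(((-254 - 1*(-610)) - 1*1189) + 1124) - (1383/1136 - 649/(-542)) = 3940/(((-254 + 610) - 1189) + 1124) - (1383*(1/1136) - 649*(-1/542)) = 3940/((356 - 1189) + 1124) - (1383/1136 + 649/542) = 3940/(-833 + 1124) - 1*743425/307856 = 3940/291 - 743425/307856 = 996615965/89586096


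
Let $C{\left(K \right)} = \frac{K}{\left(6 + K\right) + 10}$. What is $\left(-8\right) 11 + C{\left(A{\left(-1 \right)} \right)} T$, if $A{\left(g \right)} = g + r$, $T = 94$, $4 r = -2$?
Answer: $- \frac{2834}{29} \approx -97.724$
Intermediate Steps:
$r = - \frac{1}{2}$ ($r = \frac{1}{4} \left(-2\right) = - \frac{1}{2} \approx -0.5$)
$A{\left(g \right)} = - \frac{1}{2} + g$ ($A{\left(g \right)} = g - \frac{1}{2} = - \frac{1}{2} + g$)
$C{\left(K \right)} = \frac{K}{16 + K}$
$\left(-8\right) 11 + C{\left(A{\left(-1 \right)} \right)} T = \left(-8\right) 11 + \frac{- \frac{1}{2} - 1}{16 - \frac{3}{2}} \cdot 94 = -88 + - \frac{3}{2 \left(16 - \frac{3}{2}\right)} 94 = -88 + - \frac{3}{2 \cdot \frac{29}{2}} \cdot 94 = -88 + \left(- \frac{3}{2}\right) \frac{2}{29} \cdot 94 = -88 - \frac{282}{29} = - \frac{2834}{29}$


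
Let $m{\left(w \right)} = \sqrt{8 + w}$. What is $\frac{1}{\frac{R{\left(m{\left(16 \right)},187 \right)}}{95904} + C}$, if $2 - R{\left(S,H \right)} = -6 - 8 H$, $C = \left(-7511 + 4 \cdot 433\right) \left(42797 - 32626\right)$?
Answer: $- \frac{2997}{176158292326} \approx -1.7013 \cdot 10^{-8}$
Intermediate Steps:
$C = -58778209$ ($C = \left(-7511 + 1732\right) 10171 = \left(-5779\right) 10171 = -58778209$)
$R{\left(S,H \right)} = 8 + 8 H$ ($R{\left(S,H \right)} = 2 - \left(-6 - 8 H\right) = 2 + \left(6 + 8 H\right) = 8 + 8 H$)
$\frac{1}{\frac{R{\left(m{\left(16 \right)},187 \right)}}{95904} + C} = \frac{1}{\frac{8 + 8 \cdot 187}{95904} - 58778209} = \frac{1}{\left(8 + 1496\right) \frac{1}{95904} - 58778209} = \frac{1}{1504 \cdot \frac{1}{95904} - 58778209} = \frac{1}{\frac{47}{2997} - 58778209} = \frac{1}{- \frac{176158292326}{2997}} = - \frac{2997}{176158292326}$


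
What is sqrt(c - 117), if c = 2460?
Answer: sqrt(2343) ≈ 48.405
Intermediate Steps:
sqrt(c - 117) = sqrt(2460 - 117) = sqrt(2343)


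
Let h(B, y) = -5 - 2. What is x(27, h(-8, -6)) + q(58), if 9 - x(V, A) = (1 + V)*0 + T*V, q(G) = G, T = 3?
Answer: -14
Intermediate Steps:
h(B, y) = -7
x(V, A) = 9 - 3*V (x(V, A) = 9 - ((1 + V)*0 + 3*V) = 9 - (0 + 3*V) = 9 - 3*V)
x(27, h(-8, -6)) + q(58) = (9 - 3*27) + 58 = (9 - 81) + 58 = -72 + 58 = -14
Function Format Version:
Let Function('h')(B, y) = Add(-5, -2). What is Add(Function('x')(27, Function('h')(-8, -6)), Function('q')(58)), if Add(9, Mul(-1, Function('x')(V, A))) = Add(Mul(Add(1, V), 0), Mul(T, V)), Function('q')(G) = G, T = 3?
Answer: -14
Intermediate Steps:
Function('h')(B, y) = -7
Function('x')(V, A) = Add(9, Mul(-3, V)) (Function('x')(V, A) = Add(9, Mul(-1, Add(Mul(Add(1, V), 0), Mul(3, V)))) = Add(9, Mul(-1, Add(0, Mul(3, V)))) = Add(9, Mul(-1, Mul(3, V))) = Add(9, Mul(-3, V)))
Add(Function('x')(27, Function('h')(-8, -6)), Function('q')(58)) = Add(Add(9, Mul(-3, 27)), 58) = Add(Add(9, -81), 58) = Add(-72, 58) = -14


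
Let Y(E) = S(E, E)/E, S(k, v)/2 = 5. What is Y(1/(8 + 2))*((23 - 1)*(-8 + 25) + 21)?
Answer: 39500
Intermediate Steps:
S(k, v) = 10 (S(k, v) = 2*5 = 10)
Y(E) = 10/E
Y(1/(8 + 2))*((23 - 1)*(-8 + 25) + 21) = (10/(1/(8 + 2)))*((23 - 1)*(-8 + 25) + 21) = (10/(1/10))*(22*17 + 21) = (10/(⅒))*(374 + 21) = (10*10)*395 = 100*395 = 39500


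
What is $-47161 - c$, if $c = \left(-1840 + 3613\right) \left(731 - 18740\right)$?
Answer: $31882796$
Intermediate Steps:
$c = -31929957$ ($c = 1773 \left(-18009\right) = -31929957$)
$-47161 - c = -47161 - -31929957 = -47161 + 31929957 = 31882796$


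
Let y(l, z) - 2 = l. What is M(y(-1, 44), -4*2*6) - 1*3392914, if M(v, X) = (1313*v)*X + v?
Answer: -3455937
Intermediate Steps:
y(l, z) = 2 + l
M(v, X) = v + 1313*X*v (M(v, X) = 1313*X*v + v = v + 1313*X*v)
M(y(-1, 44), -4*2*6) - 1*3392914 = (2 - 1)*(1 + 1313*(-4*2*6)) - 1*3392914 = 1*(1 + 1313*(-8*6)) - 3392914 = 1*(1 + 1313*(-48)) - 3392914 = 1*(1 - 63024) - 3392914 = 1*(-63023) - 3392914 = -63023 - 3392914 = -3455937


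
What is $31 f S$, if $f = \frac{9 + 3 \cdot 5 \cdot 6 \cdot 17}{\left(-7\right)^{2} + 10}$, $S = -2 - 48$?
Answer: $- \frac{2385450}{59} \approx -40431.0$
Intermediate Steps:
$S = -50$ ($S = -2 - 48 = -50$)
$f = \frac{1539}{59}$ ($f = \frac{9 + 15 \cdot 6 \cdot 17}{49 + 10} = \frac{9 + 90 \cdot 17}{59} = \left(9 + 1530\right) \frac{1}{59} = 1539 \cdot \frac{1}{59} = \frac{1539}{59} \approx 26.085$)
$31 f S = 31 \cdot \frac{1539}{59} \left(-50\right) = \frac{47709}{59} \left(-50\right) = - \frac{2385450}{59}$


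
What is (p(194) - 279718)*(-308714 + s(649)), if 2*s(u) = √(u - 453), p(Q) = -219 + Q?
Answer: 86358622301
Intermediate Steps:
s(u) = √(-453 + u)/2 (s(u) = √(u - 453)/2 = √(-453 + u)/2)
(p(194) - 279718)*(-308714 + s(649)) = ((-219 + 194) - 279718)*(-308714 + √(-453 + 649)/2) = (-25 - 279718)*(-308714 + √196/2) = -279743*(-308714 + (½)*14) = -279743*(-308714 + 7) = -279743*(-308707) = 86358622301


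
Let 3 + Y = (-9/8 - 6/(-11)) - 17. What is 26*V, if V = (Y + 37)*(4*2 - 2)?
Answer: 56355/22 ≈ 2561.6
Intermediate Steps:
Y = -1811/88 (Y = -3 + ((-9/8 - 6/(-11)) - 17) = -3 + ((-9*⅛ - 6*(-1/11)) - 17) = -3 + ((-9/8 + 6/11) - 17) = -3 + (-51/88 - 17) = -3 - 1547/88 = -1811/88 ≈ -20.580)
V = 4335/44 (V = (-1811/88 + 37)*(4*2 - 2) = 1445*(8 - 2)/88 = (1445/88)*6 = 4335/44 ≈ 98.523)
26*V = 26*(4335/44) = 56355/22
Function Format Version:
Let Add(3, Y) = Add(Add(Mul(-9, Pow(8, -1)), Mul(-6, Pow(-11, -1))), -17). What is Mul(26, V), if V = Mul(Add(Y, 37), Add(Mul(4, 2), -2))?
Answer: Rational(56355, 22) ≈ 2561.6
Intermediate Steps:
Y = Rational(-1811, 88) (Y = Add(-3, Add(Add(Mul(-9, Pow(8, -1)), Mul(-6, Pow(-11, -1))), -17)) = Add(-3, Add(Add(Mul(-9, Rational(1, 8)), Mul(-6, Rational(-1, 11))), -17)) = Add(-3, Add(Add(Rational(-9, 8), Rational(6, 11)), -17)) = Add(-3, Add(Rational(-51, 88), -17)) = Add(-3, Rational(-1547, 88)) = Rational(-1811, 88) ≈ -20.580)
V = Rational(4335, 44) (V = Mul(Add(Rational(-1811, 88), 37), Add(Mul(4, 2), -2)) = Mul(Rational(1445, 88), Add(8, -2)) = Mul(Rational(1445, 88), 6) = Rational(4335, 44) ≈ 98.523)
Mul(26, V) = Mul(26, Rational(4335, 44)) = Rational(56355, 22)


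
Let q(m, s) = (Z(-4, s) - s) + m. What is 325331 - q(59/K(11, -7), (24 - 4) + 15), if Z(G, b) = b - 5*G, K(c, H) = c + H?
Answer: 1301185/4 ≈ 3.2530e+5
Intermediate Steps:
K(c, H) = H + c
q(m, s) = 20 + m (q(m, s) = ((s - 5*(-4)) - s) + m = ((s + 20) - s) + m = ((20 + s) - s) + m = 20 + m)
325331 - q(59/K(11, -7), (24 - 4) + 15) = 325331 - (20 + 59/(-7 + 11)) = 325331 - (20 + 59/4) = 325331 - 1*139/4 = 325331 - 139/4 = 1301185/4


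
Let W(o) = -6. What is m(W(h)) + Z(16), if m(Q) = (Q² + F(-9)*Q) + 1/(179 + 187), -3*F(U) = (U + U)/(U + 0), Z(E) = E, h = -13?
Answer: 20497/366 ≈ 56.003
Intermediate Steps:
F(U) = -⅔ (F(U) = -(U + U)/(3*(U + 0)) = -2*U/(3*U) = -⅓*2 = -⅔)
m(Q) = 1/366 + Q² - 2*Q/3 (m(Q) = (Q² - 2*Q/3) + 1/(179 + 187) = (Q² - 2*Q/3) + 1/366 = 1/366 + Q² - 2*Q/3)
m(W(h)) + Z(16) = (1/366 + (-6)² - ⅔*(-6)) + 16 = (1/366 + 36 + 4) + 16 = 14641/366 + 16 = 20497/366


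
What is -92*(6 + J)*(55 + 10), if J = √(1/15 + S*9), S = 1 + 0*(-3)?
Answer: -35880 - 2392*√510/3 ≈ -53886.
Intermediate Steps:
S = 1 (S = 1 + 0 = 1)
J = 2*√510/15 (J = √(1/15 + 1*9) = √(1/15 + 9) = √(136/15) = 2*√510/15 ≈ 3.0111)
-92*(6 + J)*(55 + 10) = -92*(6 + 2*√510/15)*(55 + 10) = -92*(6 + 2*√510/15)*65 = -92*(390 + 26*√510/3) = -35880 - 2392*√510/3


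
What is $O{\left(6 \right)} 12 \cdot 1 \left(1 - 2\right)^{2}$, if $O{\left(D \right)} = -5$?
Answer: $-60$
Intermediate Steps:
$O{\left(6 \right)} 12 \cdot 1 \left(1 - 2\right)^{2} = - 5 \cdot 12 \cdot 1 \left(1 - 2\right)^{2} = \left(-5\right) 12 \left(-1\right)^{2} = \left(-60\right) 1 = -60$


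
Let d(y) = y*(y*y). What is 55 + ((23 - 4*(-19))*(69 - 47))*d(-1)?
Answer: -2123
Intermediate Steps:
d(y) = y³ (d(y) = y*y² = y³)
55 + ((23 - 4*(-19))*(69 - 47))*d(-1) = 55 + ((23 - 4*(-19))*(69 - 47))*(-1)³ = 55 + ((23 + 76)*22)*(-1) = 55 + (99*22)*(-1) = 55 + 2178*(-1) = 55 - 2178 = -2123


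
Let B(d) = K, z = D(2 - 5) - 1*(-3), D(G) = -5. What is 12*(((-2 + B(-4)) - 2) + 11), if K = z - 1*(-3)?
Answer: 96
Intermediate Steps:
z = -2 (z = -5 - 1*(-3) = -5 + 3 = -2)
K = 1 (K = -2 - 1*(-3) = -2 + 3 = 1)
B(d) = 1
12*(((-2 + B(-4)) - 2) + 11) = 12*(((-2 + 1) - 2) + 11) = 12*((-1 - 2) + 11) = 12*(-3 + 11) = 12*8 = 96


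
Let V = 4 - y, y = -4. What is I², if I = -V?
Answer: 64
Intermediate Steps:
V = 8 (V = 4 - 1*(-4) = 4 + 4 = 8)
I = -8 (I = -1*8 = -8)
I² = (-8)² = 64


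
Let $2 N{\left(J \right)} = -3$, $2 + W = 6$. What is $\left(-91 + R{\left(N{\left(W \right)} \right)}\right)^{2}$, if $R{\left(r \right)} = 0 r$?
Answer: $8281$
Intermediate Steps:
$W = 4$ ($W = -2 + 6 = 4$)
$N{\left(J \right)} = - \frac{3}{2}$ ($N{\left(J \right)} = \frac{1}{2} \left(-3\right) = - \frac{3}{2}$)
$R{\left(r \right)} = 0$
$\left(-91 + R{\left(N{\left(W \right)} \right)}\right)^{2} = \left(-91 + 0\right)^{2} = \left(-91\right)^{2} = 8281$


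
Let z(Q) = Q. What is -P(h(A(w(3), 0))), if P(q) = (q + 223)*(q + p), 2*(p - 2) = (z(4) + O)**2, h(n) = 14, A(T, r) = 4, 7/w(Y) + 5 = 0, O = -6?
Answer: -4266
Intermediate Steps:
w(Y) = -7/5 (w(Y) = 7/(-5 + 0) = 7/(-5) = 7*(-1/5) = -7/5)
p = 4 (p = 2 + (4 - 6)**2/2 = 2 + (1/2)*(-2)**2 = 2 + (1/2)*4 = 2 + 2 = 4)
P(q) = (4 + q)*(223 + q) (P(q) = (q + 223)*(q + 4) = (223 + q)*(4 + q) = (4 + q)*(223 + q))
-P(h(A(w(3), 0))) = -(892 + 14**2 + 227*14) = -(892 + 196 + 3178) = -1*4266 = -4266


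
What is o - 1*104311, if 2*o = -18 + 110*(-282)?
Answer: -119830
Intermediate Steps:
o = -15519 (o = (-18 + 110*(-282))/2 = (-18 - 31020)/2 = (½)*(-31038) = -15519)
o - 1*104311 = -15519 - 1*104311 = -15519 - 104311 = -119830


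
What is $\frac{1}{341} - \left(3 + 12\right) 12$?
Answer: $- \frac{61379}{341} \approx -180.0$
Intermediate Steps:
$\frac{1}{341} - \left(3 + 12\right) 12 = \frac{1}{341} - 15 \cdot 12 = \frac{1}{341} - 180 = - \frac{61379}{341}$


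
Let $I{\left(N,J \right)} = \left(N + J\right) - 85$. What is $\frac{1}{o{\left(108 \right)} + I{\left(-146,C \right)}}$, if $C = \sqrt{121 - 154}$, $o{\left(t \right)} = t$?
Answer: $- \frac{41}{5054} - \frac{i \sqrt{33}}{15162} \approx -0.0081124 - 0.00037888 i$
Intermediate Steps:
$C = i \sqrt{33}$ ($C = \sqrt{-33} = i \sqrt{33} \approx 5.7446 i$)
$I{\left(N,J \right)} = -85 + J + N$ ($I{\left(N,J \right)} = \left(J + N\right) - 85 = -85 + J + N$)
$\frac{1}{o{\left(108 \right)} + I{\left(-146,C \right)}} = \frac{1}{108 - \left(231 - i \sqrt{33}\right)} = \frac{1}{-123 + i \sqrt{33}}$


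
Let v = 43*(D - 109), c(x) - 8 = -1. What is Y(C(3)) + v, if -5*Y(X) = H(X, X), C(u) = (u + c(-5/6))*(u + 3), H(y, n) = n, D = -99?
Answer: -8956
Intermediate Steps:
c(x) = 7 (c(x) = 8 - 1 = 7)
C(u) = (3 + u)*(7 + u) (C(u) = (u + 7)*(u + 3) = (7 + u)*(3 + u) = (3 + u)*(7 + u))
Y(X) = -X/5
v = -8944 (v = 43*(-99 - 109) = 43*(-208) = -8944)
Y(C(3)) + v = -(21 + 3**2 + 10*3)/5 - 8944 = -(21 + 9 + 30)/5 - 8944 = -1/5*60 - 8944 = -12 - 8944 = -8956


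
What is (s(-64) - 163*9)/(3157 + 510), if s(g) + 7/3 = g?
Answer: -4600/11001 ≈ -0.41814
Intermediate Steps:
s(g) = -7/3 + g
(s(-64) - 163*9)/(3157 + 510) = ((-7/3 - 64) - 163*9)/(3157 + 510) = (-199/3 - 1467)/3667 = -4600/3*1/3667 = -4600/11001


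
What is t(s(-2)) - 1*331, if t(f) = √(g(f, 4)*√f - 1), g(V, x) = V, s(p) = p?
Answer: -331 + √(-1 - 2*I*√2) ≈ -330.0 - 1.4142*I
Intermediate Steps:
t(f) = √(-1 + f^(3/2)) (t(f) = √(f*√f - 1) = √(f^(3/2) - 1) = √(-1 + f^(3/2)))
t(s(-2)) - 1*331 = √(-1 + (-2)^(3/2)) - 1*331 = √(-1 - 2*I*√2) - 331 = -331 + √(-1 - 2*I*√2)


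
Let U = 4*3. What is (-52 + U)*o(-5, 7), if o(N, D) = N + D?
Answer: -80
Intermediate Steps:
o(N, D) = D + N
U = 12
(-52 + U)*o(-5, 7) = (-52 + 12)*(7 - 5) = -40*2 = -80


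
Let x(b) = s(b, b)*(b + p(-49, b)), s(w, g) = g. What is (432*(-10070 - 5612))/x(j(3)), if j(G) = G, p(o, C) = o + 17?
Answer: 2258208/29 ≈ 77869.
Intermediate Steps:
p(o, C) = 17 + o
x(b) = b*(-32 + b) (x(b) = b*(b + (17 - 49)) = b*(b - 32) = b*(-32 + b))
(432*(-10070 - 5612))/x(j(3)) = (432*(-10070 - 5612))/((3*(-32 + 3))) = (432*(-15682))/((3*(-29))) = -6774624/(-87) = -6774624*(-1/87) = 2258208/29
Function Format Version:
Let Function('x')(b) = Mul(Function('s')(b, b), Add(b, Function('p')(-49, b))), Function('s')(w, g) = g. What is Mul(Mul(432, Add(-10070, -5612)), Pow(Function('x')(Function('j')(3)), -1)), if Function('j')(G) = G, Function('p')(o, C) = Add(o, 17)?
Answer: Rational(2258208, 29) ≈ 77869.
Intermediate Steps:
Function('p')(o, C) = Add(17, o)
Function('x')(b) = Mul(b, Add(-32, b)) (Function('x')(b) = Mul(b, Add(b, Add(17, -49))) = Mul(b, Add(b, -32)) = Mul(b, Add(-32, b)))
Mul(Mul(432, Add(-10070, -5612)), Pow(Function('x')(Function('j')(3)), -1)) = Mul(Mul(432, Add(-10070, -5612)), Pow(Mul(3, Add(-32, 3)), -1)) = Mul(Mul(432, -15682), Pow(Mul(3, -29), -1)) = Mul(-6774624, Pow(-87, -1)) = Mul(-6774624, Rational(-1, 87)) = Rational(2258208, 29)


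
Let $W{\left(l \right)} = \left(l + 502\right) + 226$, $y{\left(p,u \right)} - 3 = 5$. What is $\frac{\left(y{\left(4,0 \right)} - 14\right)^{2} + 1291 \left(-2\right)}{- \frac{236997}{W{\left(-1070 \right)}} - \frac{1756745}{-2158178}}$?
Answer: $- \frac{26099925643}{7112257198} \approx -3.6697$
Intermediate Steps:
$y{\left(p,u \right)} = 8$ ($y{\left(p,u \right)} = 3 + 5 = 8$)
$W{\left(l \right)} = 728 + l$ ($W{\left(l \right)} = \left(502 + l\right) + 226 = 728 + l$)
$\frac{\left(y{\left(4,0 \right)} - 14\right)^{2} + 1291 \left(-2\right)}{- \frac{236997}{W{\left(-1070 \right)}} - \frac{1756745}{-2158178}} = \frac{\left(8 - 14\right)^{2} + 1291 \left(-2\right)}{- \frac{236997}{728 - 1070} - \frac{1756745}{-2158178}} = \frac{\left(-6\right)^{2} - 2582}{- \frac{236997}{-342} - - \frac{1756745}{2158178}} = \frac{36 - 2582}{\left(-236997\right) \left(- \frac{1}{342}\right) + \frac{1756745}{2158178}} = - \frac{2546}{\frac{26333}{38} + \frac{1756745}{2158178}} = - \frac{2546}{\frac{14224514396}{20502691}} = \left(-2546\right) \frac{20502691}{14224514396} = - \frac{26099925643}{7112257198}$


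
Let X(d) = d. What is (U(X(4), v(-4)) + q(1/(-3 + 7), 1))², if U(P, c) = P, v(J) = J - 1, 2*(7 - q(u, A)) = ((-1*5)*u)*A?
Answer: 8649/64 ≈ 135.14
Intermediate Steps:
q(u, A) = 7 + 5*A*u/2 (q(u, A) = 7 - (-1*5)*u*A/2 = 7 - (-5*u)*A/2 = 7 - (-5)*A*u/2 = 7 + 5*A*u/2)
v(J) = -1 + J
(U(X(4), v(-4)) + q(1/(-3 + 7), 1))² = (4 + (7 + (5/2)*1/(-3 + 7)))² = (4 + (7 + (5/2)*1/4))² = (4 + (7 + (5/2)*1*(¼)))² = (4 + (7 + 5/8))² = (4 + 61/8)² = (93/8)² = 8649/64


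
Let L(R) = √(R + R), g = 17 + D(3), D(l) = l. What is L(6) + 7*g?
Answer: 140 + 2*√3 ≈ 143.46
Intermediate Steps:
g = 20 (g = 17 + 3 = 20)
L(R) = √2*√R (L(R) = √(2*R) = √2*√R)
L(6) + 7*g = √2*√6 + 7*20 = 2*√3 + 140 = 140 + 2*√3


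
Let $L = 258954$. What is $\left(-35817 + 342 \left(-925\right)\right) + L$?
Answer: $-93213$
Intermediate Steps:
$\left(-35817 + 342 \left(-925\right)\right) + L = \left(-35817 + 342 \left(-925\right)\right) + 258954 = \left(-35817 - 316350\right) + 258954 = -352167 + 258954 = -93213$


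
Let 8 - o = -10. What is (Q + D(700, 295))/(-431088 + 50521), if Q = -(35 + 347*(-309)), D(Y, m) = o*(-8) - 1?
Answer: -107043/380567 ≈ -0.28127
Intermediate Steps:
o = 18 (o = 8 - 1*(-10) = 8 + 10 = 18)
D(Y, m) = -145 (D(Y, m) = 18*(-8) - 1 = -144 - 1 = -145)
Q = 107188 (Q = -(35 - 107223) = -1*(-107188) = 107188)
(Q + D(700, 295))/(-431088 + 50521) = (107188 - 145)/(-431088 + 50521) = 107043/(-380567) = 107043*(-1/380567) = -107043/380567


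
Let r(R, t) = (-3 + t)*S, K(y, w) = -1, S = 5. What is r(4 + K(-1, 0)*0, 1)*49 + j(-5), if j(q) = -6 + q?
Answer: -501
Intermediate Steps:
r(R, t) = -15 + 5*t (r(R, t) = (-3 + t)*5 = -15 + 5*t)
r(4 + K(-1, 0)*0, 1)*49 + j(-5) = (-15 + 5*1)*49 + (-6 - 5) = (-15 + 5)*49 - 11 = -10*49 - 11 = -490 - 11 = -501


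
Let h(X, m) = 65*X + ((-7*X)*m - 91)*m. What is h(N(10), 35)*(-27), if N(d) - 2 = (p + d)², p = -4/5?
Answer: 99966339/5 ≈ 1.9993e+7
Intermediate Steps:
p = -⅘ (p = -4*⅕ = -⅘ ≈ -0.80000)
N(d) = 2 + (-⅘ + d)²
h(X, m) = 65*X + m*(-91 - 7*X*m) (h(X, m) = 65*X + (-7*X*m - 91)*m = 65*X + (-91 - 7*X*m)*m = 65*X + m*(-91 - 7*X*m))
h(N(10), 35)*(-27) = (-91*35 + 65*(2 + (-4 + 5*10)²/25) - 7*(2 + (-4 + 5*10)²/25)*35²)*(-27) = (-3185 + 65*(2 + (-4 + 50)²/25) - 7*(2 + (-4 + 50)²/25)*1225)*(-27) = (-3185 + 65*(2 + (1/25)*46²) - 7*(2 + (1/25)*46²)*1225)*(-27) = (-3185 + 65*(2 + (1/25)*2116) - 7*(2 + (1/25)*2116)*1225)*(-27) = (-3185 + 65*(2 + 2116/25) - 7*(2 + 2116/25)*1225)*(-27) = (-3185 + 65*(2166/25) - 7*2166/25*1225)*(-27) = (-3185 + 28158/5 - 742938)*(-27) = -3702457/5*(-27) = 99966339/5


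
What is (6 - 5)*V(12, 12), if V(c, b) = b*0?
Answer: 0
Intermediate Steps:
V(c, b) = 0
(6 - 5)*V(12, 12) = (6 - 5)*0 = 1*0 = 0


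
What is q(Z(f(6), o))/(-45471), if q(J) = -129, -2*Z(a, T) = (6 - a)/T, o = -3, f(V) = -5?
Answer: 43/15157 ≈ 0.0028370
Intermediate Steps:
Z(a, T) = -(6 - a)/(2*T)
q(Z(f(6), o))/(-45471) = -129/(-45471) = -129*(-1/45471) = 43/15157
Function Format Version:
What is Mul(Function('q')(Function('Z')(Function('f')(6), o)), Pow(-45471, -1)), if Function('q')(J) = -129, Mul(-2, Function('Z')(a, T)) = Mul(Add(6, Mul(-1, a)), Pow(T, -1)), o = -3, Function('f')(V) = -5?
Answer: Rational(43, 15157) ≈ 0.0028370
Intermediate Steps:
Function('Z')(a, T) = Mul(Rational(-1, 2), Pow(T, -1), Add(6, Mul(-1, a))) (Function('Z')(a, T) = Mul(Rational(-1, 2), Mul(Add(6, Mul(-1, a)), Pow(T, -1))) = Mul(Rational(-1, 2), Mul(Pow(T, -1), Add(6, Mul(-1, a)))) = Mul(Rational(-1, 2), Pow(T, -1), Add(6, Mul(-1, a))))
Mul(Function('q')(Function('Z')(Function('f')(6), o)), Pow(-45471, -1)) = Mul(-129, Pow(-45471, -1)) = Mul(-129, Rational(-1, 45471)) = Rational(43, 15157)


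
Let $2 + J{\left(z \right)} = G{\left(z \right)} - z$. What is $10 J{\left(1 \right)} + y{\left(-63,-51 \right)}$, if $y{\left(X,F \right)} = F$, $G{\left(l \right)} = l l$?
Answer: $-71$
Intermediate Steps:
$G{\left(l \right)} = l^{2}$
$J{\left(z \right)} = -2 + z^{2} - z$ ($J{\left(z \right)} = -2 + \left(z^{2} - z\right) = -2 + z^{2} - z$)
$10 J{\left(1 \right)} + y{\left(-63,-51 \right)} = 10 \left(-2 + 1^{2} - 1\right) - 51 = 10 \left(-2 + 1 - 1\right) - 51 = 10 \left(-2\right) - 51 = -20 - 51 = -71$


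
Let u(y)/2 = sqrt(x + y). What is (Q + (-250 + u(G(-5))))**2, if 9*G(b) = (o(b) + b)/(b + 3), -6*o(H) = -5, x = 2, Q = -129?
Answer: (3411 - sqrt(723))**2/81 ≈ 1.4139e+5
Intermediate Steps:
o(H) = 5/6 (o(H) = -1/6*(-5) = 5/6)
G(b) = (5/6 + b)/(9*(3 + b)) (G(b) = ((5/6 + b)/(b + 3))/9 = ((5/6 + b)/(3 + b))/9 = (5/6 + b)/(9*(3 + b)))
u(y) = 2*sqrt(2 + y)
(Q + (-250 + u(G(-5))))**2 = (-129 + (-250 + 2*sqrt(2 + (5 + 6*(-5))/(54*(3 - 5)))))**2 = (-129 + (-250 + 2*sqrt(2 + (1/54)*(5 - 30)/(-2))))**2 = (-129 + (-250 + 2*sqrt(2 + (1/54)*(-1/2)*(-25))))**2 = (-129 + (-250 + 2*sqrt(2 + 25/108)))**2 = (-129 + (-250 + 2*sqrt(241/108)))**2 = (-129 + (-250 + 2*(sqrt(723)/18)))**2 = (-129 + (-250 + sqrt(723)/9))**2 = (-379 + sqrt(723)/9)**2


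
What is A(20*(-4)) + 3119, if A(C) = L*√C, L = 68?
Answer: 3119 + 272*I*√5 ≈ 3119.0 + 608.21*I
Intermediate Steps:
A(C) = 68*√C
A(20*(-4)) + 3119 = 68*√(20*(-4)) + 3119 = 68*√(-80) + 3119 = 68*(4*I*√5) + 3119 = 272*I*√5 + 3119 = 3119 + 272*I*√5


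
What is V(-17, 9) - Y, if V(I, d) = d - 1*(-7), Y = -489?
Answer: 505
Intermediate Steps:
V(I, d) = 7 + d (V(I, d) = d + 7 = 7 + d)
V(-17, 9) - Y = (7 + 9) - 1*(-489) = 16 + 489 = 505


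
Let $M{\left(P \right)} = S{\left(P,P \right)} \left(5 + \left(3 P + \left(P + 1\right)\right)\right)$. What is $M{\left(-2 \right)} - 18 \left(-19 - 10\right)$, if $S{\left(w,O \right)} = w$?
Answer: $526$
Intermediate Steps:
$M{\left(P \right)} = P \left(6 + 4 P\right)$ ($M{\left(P \right)} = P \left(5 + \left(3 P + \left(P + 1\right)\right)\right) = P \left(5 + \left(3 P + \left(1 + P\right)\right)\right) = P \left(5 + \left(1 + 4 P\right)\right) = P \left(6 + 4 P\right)$)
$M{\left(-2 \right)} - 18 \left(-19 - 10\right) = 2 \left(-2\right) \left(3 + 2 \left(-2\right)\right) - 18 \left(-19 - 10\right) = 2 \left(-2\right) \left(3 - 4\right) - -522 = 2 \left(-2\right) \left(-1\right) + 522 = 4 + 522 = 526$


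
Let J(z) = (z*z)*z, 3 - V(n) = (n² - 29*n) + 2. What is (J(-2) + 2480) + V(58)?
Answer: 791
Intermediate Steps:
V(n) = 1 - n² + 29*n (V(n) = 3 - ((n² - 29*n) + 2) = 3 - (2 + n² - 29*n) = 3 + (-2 - n² + 29*n) = 1 - n² + 29*n)
J(z) = z³ (J(z) = z²*z = z³)
(J(-2) + 2480) + V(58) = ((-2)³ + 2480) + (1 - 1*58² + 29*58) = (-8 + 2480) + (1 - 1*3364 + 1682) = 2472 + (1 - 3364 + 1682) = 2472 - 1681 = 791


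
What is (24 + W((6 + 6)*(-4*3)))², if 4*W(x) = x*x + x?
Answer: 26749584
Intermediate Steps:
W(x) = x/4 + x²/4 (W(x) = (x*x + x)/4 = (x² + x)/4 = (x + x²)/4 = x/4 + x²/4)
(24 + W((6 + 6)*(-4*3)))² = (24 + ((6 + 6)*(-4*3))*(1 + (6 + 6)*(-4*3))/4)² = (24 + (12*(-12))*(1 + 12*(-12))/4)² = (24 + (¼)*(-144)*(1 - 144))² = (24 + (¼)*(-144)*(-143))² = (24 + 5148)² = 5172² = 26749584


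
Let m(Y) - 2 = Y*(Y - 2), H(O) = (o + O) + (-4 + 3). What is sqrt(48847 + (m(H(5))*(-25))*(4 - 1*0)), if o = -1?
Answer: sqrt(48347) ≈ 219.88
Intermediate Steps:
H(O) = -2 + O (H(O) = (-1 + O) + (-4 + 3) = (-1 + O) - 1 = -2 + O)
m(Y) = 2 + Y*(-2 + Y) (m(Y) = 2 + Y*(Y - 2) = 2 + Y*(-2 + Y))
sqrt(48847 + (m(H(5))*(-25))*(4 - 1*0)) = sqrt(48847 + ((2 + (-2 + 5)**2 - 2*(-2 + 5))*(-25))*(4 - 1*0)) = sqrt(48847 + ((2 + 3**2 - 2*3)*(-25))*(4 + 0)) = sqrt(48847 + ((2 + 9 - 6)*(-25))*4) = sqrt(48847 + (5*(-25))*4) = sqrt(48847 - 125*4) = sqrt(48847 - 500) = sqrt(48347)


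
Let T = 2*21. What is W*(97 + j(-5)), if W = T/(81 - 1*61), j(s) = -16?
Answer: 1701/10 ≈ 170.10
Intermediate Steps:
T = 42
W = 21/10 (W = 42/(81 - 1*61) = 42/(81 - 61) = 42/20 = 42*(1/20) = 21/10 ≈ 2.1000)
W*(97 + j(-5)) = 21*(97 - 16)/10 = (21/10)*81 = 1701/10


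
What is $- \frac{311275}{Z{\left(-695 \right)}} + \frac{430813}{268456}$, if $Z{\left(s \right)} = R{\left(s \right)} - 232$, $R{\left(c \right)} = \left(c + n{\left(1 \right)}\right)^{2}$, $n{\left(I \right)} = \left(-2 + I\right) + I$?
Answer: $\frac{5409993883}{5635159896} \approx 0.96004$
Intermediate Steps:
$n{\left(I \right)} = -2 + 2 I$
$R{\left(c \right)} = c^{2}$ ($R{\left(c \right)} = \left(c + \left(-2 + 2 \cdot 1\right)\right)^{2} = \left(c + \left(-2 + 2\right)\right)^{2} = \left(c + 0\right)^{2} = c^{2}$)
$Z{\left(s \right)} = -232 + s^{2}$ ($Z{\left(s \right)} = s^{2} - 232 = -232 + s^{2}$)
$- \frac{311275}{Z{\left(-695 \right)}} + \frac{430813}{268456} = - \frac{311275}{-232 + \left(-695\right)^{2}} + \frac{430813}{268456} = - \frac{311275}{-232 + 483025} + 430813 \cdot \frac{1}{268456} = - \frac{311275}{482793} + \frac{18731}{11672} = \frac{5409993883}{5635159896}$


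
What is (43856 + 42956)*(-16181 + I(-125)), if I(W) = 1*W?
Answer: -1415556472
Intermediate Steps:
I(W) = W
(43856 + 42956)*(-16181 + I(-125)) = (43856 + 42956)*(-16181 - 125) = 86812*(-16306) = -1415556472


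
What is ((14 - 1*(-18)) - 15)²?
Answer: 289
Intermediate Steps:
((14 - 1*(-18)) - 15)² = ((14 + 18) - 15)² = (32 - 15)² = 17² = 289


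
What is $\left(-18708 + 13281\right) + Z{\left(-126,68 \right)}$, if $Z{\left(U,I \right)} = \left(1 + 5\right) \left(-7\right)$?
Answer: $-5469$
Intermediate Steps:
$Z{\left(U,I \right)} = -42$ ($Z{\left(U,I \right)} = 6 \left(-7\right) = -42$)
$\left(-18708 + 13281\right) + Z{\left(-126,68 \right)} = \left(-18708 + 13281\right) - 42 = -5427 - 42 = -5469$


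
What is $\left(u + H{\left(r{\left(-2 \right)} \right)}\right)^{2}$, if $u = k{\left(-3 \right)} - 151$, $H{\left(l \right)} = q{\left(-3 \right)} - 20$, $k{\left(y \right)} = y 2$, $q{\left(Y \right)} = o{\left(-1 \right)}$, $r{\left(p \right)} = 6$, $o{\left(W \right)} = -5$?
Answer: $33124$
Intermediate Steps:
$q{\left(Y \right)} = -5$
$k{\left(y \right)} = 2 y$
$H{\left(l \right)} = -25$ ($H{\left(l \right)} = -5 - 20 = -25$)
$u = -157$ ($u = 2 \left(-3\right) - 151 = -6 - 151 = -157$)
$\left(u + H{\left(r{\left(-2 \right)} \right)}\right)^{2} = \left(-157 - 25\right)^{2} = \left(-182\right)^{2} = 33124$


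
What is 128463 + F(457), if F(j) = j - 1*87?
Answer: 128833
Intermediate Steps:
F(j) = -87 + j (F(j) = j - 87 = -87 + j)
128463 + F(457) = 128463 + (-87 + 457) = 128463 + 370 = 128833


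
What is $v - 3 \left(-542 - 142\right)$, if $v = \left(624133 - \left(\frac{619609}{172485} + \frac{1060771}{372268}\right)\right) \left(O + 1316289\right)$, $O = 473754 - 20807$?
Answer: $\frac{17725785093957120267377}{16052661495} \approx 1.1042 \cdot 10^{12}$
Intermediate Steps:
$O = 452947$ ($O = 473754 - 20807 = 452947$)
$v = \frac{17725785061017058879637}{16052661495}$ ($v = \left(624133 - \left(\frac{619609}{172485} + \frac{1060771}{372268}\right)\right) \left(452947 + 1316289\right) = \left(624133 - \frac{413627689147}{64210645980}\right) 1769236 = \frac{40075569479746193}{64210645980} \cdot 1769236 = \frac{17725785061017058879637}{16052661495} \approx 1.1042 \cdot 10^{12}$)
$v - 3 \left(-542 - 142\right) = \frac{17725785061017058879637}{16052661495} - 3 \left(-542 - 142\right) = \frac{17725785061017058879637}{16052661495} - -2052 = \frac{17725785061017058879637}{16052661495} + 2052 = \frac{17725785093957120267377}{16052661495}$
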